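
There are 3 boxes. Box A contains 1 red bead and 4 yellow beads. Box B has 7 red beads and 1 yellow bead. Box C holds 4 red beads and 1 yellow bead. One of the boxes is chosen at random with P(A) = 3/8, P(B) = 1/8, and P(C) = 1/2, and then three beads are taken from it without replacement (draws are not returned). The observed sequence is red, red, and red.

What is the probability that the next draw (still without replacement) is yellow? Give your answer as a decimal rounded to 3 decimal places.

Compute the likelihood of the observed sequence for each case: P(data | box A) = (1/5)(0/4) = 0; P(data | box B) = (7/8)(6/7)(5/6) = 5/8; P(data | box C) = (4/5)(3/4)(2/3) = 2/5.
The prior-weighted likelihoods are 3/8 · 0 = 0, 1/8 · 5/8 = 5/64, 1/2 · 2/5 = 1/5; these sum to 89/320.
Normalising, the posterior is P(box A | data) = 0, P(box B | data) = 25/89, P(box C | data) = 64/89.
Averaging over the posterior, P(yellow next | data) = (1/5)(25/89) + (1/2)(64/89) = 37/89.

0.416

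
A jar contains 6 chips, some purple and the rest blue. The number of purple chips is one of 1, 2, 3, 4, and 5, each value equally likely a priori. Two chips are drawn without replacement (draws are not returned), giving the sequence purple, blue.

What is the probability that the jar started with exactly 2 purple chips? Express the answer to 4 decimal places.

0.2286

Compute the likelihood of the observed sequence for each case: P(data | r = 1) = (1/6)(5/5) = 1/6; P(data | r = 2) = (2/6)(4/5) = 4/15; P(data | r = 3) = (3/6)(3/5) = 3/10; P(data | r = 4) = (4/6)(2/5) = 4/15; P(data | r = 5) = (5/6)(1/5) = 1/6.
The prior-weighted likelihoods are 1/5 · 1/6 = 1/30, 1/5 · 4/15 = 4/75, 1/5 · 3/10 = 3/50, 1/5 · 4/15 = 4/75, 1/5 · 1/6 = 1/30; these sum to 7/30.
Hence P(r = 2 | data) = (4/75) / (7/30) = 8/35.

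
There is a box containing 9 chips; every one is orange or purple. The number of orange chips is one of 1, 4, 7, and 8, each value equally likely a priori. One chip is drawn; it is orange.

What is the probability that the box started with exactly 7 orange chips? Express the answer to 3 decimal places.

Under each hypothesis, the probability of this draw is: P(data | r = 1) = (1/9) = 1/9; P(data | r = 4) = (4/9) = 4/9; P(data | r = 7) = (7/9) = 7/9; P(data | r = 8) = (8/9) = 8/9.
Multiplying each by its prior: 1/4 · 1/9 = 1/36, 1/4 · 4/9 = 1/9, 1/4 · 7/9 = 7/36, 1/4 · 8/9 = 2/9; with total 5/9.
Therefore the posterior P(r = 7 | data) = (7/36) / (5/9) = 7/20.

0.350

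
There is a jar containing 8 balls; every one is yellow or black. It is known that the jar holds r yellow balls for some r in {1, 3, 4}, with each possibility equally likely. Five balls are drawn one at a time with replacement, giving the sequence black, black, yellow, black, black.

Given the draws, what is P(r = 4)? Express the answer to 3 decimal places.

0.193

The likelihood of the observed sequence under each hypothesis: P(data | r = 1) = (7/8)(7/8)(1/8)(7/8)(7/8) = 0.073273; P(data | r = 3) = (5/8)(5/8)(3/8)(5/8)(5/8) = 0.05722; P(data | r = 4) = (4/8)(4/8)(4/8)(4/8)(4/8) = 0.03125.
Weighting by the prior gives 1/3 · 0.073273 = 0.024424, 1/3 · 0.05722 = 0.019073, 1/3 · 0.03125 = 0.010417; summing to 0.053914.
Hence P(r = 4 | data) = (0.010417) / (0.053914) = 0.19321.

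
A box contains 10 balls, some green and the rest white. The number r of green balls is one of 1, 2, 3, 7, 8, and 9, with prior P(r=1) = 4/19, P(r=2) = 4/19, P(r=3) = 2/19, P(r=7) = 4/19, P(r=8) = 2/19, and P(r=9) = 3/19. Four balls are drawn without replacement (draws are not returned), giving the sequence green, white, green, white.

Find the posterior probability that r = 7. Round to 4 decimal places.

0.4615

Compute the likelihood of the observed sequence for each case: P(data | r = 1) = (1/10)(9/9)(0/8) = 0; P(data | r = 2) = (2/10)(8/9)(1/8)(7/7) = 1/45; P(data | r = 3) = (3/10)(7/9)(2/8)(6/7) = 1/20; P(data | r = 7) = (7/10)(3/9)(6/8)(2/7) = 1/20; P(data | r = 8) = (8/10)(2/9)(7/8)(1/7) = 1/45; P(data | r = 9) = (9/10)(1/9)(8/8)(0/7) = 0.
Multiplying each by its prior: 4/19 · 0 = 0, 4/19 · 1/45 = 4/855, 2/19 · 1/20 = 1/190, 4/19 · 1/20 = 1/95, 2/19 · 1/45 = 2/855, 3/19 · 0 = 0; summing to 13/570.
Hence P(r = 7 | data) = (1/95) / (13/570) = 6/13.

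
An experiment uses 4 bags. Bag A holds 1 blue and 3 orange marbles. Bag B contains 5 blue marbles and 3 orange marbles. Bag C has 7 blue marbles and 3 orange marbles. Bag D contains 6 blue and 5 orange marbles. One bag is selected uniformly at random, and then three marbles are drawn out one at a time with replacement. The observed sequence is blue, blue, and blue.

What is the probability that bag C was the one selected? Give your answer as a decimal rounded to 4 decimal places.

0.4483

The likelihood of the observed sequence under each hypothesis: P(data | bag A) = (1/4)(1/4)(1/4) = 0.015625; P(data | bag B) = (5/8)(5/8)(5/8) = 0.24414; P(data | bag C) = (7/10)(7/10)(7/10) = 0.343; P(data | bag D) = (6/11)(6/11)(6/11) = 0.16228.
Multiplying each by its prior: 1/4 · 0.015625 = 0.0039062, 1/4 · 0.24414 = 0.061035, 1/4 · 0.343 = 0.08575, 1/4 · 0.16228 = 0.040571; these sum to 0.19126.
By Bayes' rule, P(bag C | data) = (0.08575) / (0.19126) = 0.44834.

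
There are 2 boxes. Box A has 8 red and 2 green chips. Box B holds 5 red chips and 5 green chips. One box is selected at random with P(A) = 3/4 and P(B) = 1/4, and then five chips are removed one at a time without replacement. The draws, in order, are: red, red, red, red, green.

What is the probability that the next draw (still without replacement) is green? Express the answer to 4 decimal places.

Compute the likelihood of the observed sequence for each case: P(data | box A) = (8/10)(7/9)(6/8)(5/7)(2/6) = 0.11111; P(data | box B) = (5/10)(4/9)(3/8)(2/7)(5/6) = 0.019841.
Weighting by the prior gives 3/4 · 0.11111 = 0.083333, 1/4 · 0.019841 = 0.0049603; with total 0.088294.
Normalising, the posterior is P(box A | data) = 0.94382, P(box B | data) = 0.05618.
So P(green next | data) = Σ P(green next | H) P(H | data) = (1/5)(0.94382) + (4/5)(0.05618) = 0.23371.

0.2337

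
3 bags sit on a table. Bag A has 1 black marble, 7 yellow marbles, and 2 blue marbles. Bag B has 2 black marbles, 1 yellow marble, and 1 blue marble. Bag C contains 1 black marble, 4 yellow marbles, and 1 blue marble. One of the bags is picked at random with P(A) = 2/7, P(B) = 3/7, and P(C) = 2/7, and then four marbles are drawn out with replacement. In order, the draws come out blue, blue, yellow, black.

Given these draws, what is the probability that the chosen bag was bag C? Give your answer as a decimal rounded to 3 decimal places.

0.175

The likelihood of the observed sequence under each hypothesis: P(data | bag A) = (2/10)(2/10)(7/10)(1/10) = 0.0028; P(data | bag B) = (1/4)(1/4)(1/4)(2/4) = 0.0078125; P(data | bag C) = (1/6)(1/6)(4/6)(1/6) = 0.0030864.
The prior-weighted likelihoods are 2/7 · 0.0028 = 0.0008, 3/7 · 0.0078125 = 0.0033482, 2/7 · 0.0030864 = 0.00088183; these sum to 0.00503.
So P(bag C | data) = (0.00088183) / (0.00503) = 0.17531.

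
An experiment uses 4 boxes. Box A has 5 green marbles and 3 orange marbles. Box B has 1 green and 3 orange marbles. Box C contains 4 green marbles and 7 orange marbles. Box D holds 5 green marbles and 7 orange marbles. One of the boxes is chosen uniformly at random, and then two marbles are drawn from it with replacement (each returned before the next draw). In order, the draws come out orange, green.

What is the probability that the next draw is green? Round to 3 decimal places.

For each hypothesis, P(data | H) works out to: P(data | box A) = (3/8)(5/8) = 0.23438; P(data | box B) = (3/4)(1/4) = 0.1875; P(data | box C) = (7/11)(4/11) = 0.2314; P(data | box D) = (7/12)(5/12) = 0.24306.
The prior-weighted likelihoods are 1/4 · 0.23438 = 0.058594, 1/4 · 0.1875 = 0.046875, 1/4 · 0.2314 = 0.057851, 1/4 · 0.24306 = 0.060764; with total 0.22408.
Dividing through by the total gives posterior P(box A | data) = 0.26148, P(box B | data) = 0.20919, P(box C | data) = 0.25817, P(box D | data) = 0.27117.
So P(green next | data) = Σ P(green next | H) P(H | data) = (5/8)(0.26148) + (1/4)(0.20919) + (4/11)(0.25817) + (5/12)(0.27117) = 0.42259.

0.423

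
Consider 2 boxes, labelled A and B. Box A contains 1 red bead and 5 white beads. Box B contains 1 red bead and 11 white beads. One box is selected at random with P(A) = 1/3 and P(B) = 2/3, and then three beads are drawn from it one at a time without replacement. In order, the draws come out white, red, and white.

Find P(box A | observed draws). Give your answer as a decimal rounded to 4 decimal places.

Compute the likelihood of the observed sequence for each case: P(data | box A) = (5/6)(1/5)(4/4) = 1/6; P(data | box B) = (11/12)(1/11)(10/10) = 1/12.
Multiplying each by its prior: 1/3 · 1/6 = 1/18, 2/3 · 1/12 = 1/18; summing to 1/9.
Therefore the posterior P(box A | data) = (1/18) / (1/9) = 1/2.

0.5000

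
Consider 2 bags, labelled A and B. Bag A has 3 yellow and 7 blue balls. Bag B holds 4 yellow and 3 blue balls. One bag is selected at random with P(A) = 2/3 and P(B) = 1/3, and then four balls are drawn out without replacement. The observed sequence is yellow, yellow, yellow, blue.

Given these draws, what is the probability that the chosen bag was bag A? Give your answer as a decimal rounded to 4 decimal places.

Compute the likelihood of the observed sequence for each case: P(data | bag A) = (3/10)(2/9)(1/8)(7/7) = 0.0083333; P(data | bag B) = (4/7)(3/6)(2/5)(3/4) = 0.085714.
Weighting by the prior gives 2/3 · 0.0083333 = 0.0055556, 1/3 · 0.085714 = 0.028571; these sum to 0.034127.
By Bayes' rule, P(bag A | data) = (0.0055556) / (0.034127) = 0.16279.

0.1628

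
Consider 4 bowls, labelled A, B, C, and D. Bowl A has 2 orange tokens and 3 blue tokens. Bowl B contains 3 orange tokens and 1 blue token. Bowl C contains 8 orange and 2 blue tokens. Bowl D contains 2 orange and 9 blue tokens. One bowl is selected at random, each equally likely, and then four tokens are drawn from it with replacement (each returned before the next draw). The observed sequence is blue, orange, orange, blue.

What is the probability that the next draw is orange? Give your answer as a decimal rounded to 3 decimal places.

For each hypothesis, P(data | H) works out to: P(data | bowl A) = (3/5)(2/5)(2/5)(3/5) = 0.0576; P(data | bowl B) = (1/4)(3/4)(3/4)(1/4) = 0.035156; P(data | bowl C) = (2/10)(8/10)(8/10)(2/10) = 0.0256; P(data | bowl D) = (9/11)(2/11)(2/11)(9/11) = 0.02213.
Weighting by the prior gives 1/4 · 0.0576 = 0.0144, 1/4 · 0.035156 = 0.0087891, 1/4 · 0.0256 = 0.0064, 1/4 · 0.02213 = 0.0055324; with total 0.035121.
Normalising, the posterior is P(bowl A | data) = 0.41001, P(bowl B | data) = 0.25025, P(bowl C | data) = 0.18222, P(bowl D | data) = 0.15752.
So P(orange next | data) = Σ P(orange next | H) P(H | data) = (2/5)(0.41001) + (3/4)(0.25025) + (4/5)(0.18222) + (2/11)(0.15752) = 0.52611.

0.526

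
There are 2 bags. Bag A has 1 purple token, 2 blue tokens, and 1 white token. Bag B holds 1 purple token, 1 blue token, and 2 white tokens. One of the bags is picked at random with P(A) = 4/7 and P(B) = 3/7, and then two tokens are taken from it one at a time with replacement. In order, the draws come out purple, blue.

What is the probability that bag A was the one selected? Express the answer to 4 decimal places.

0.7273

Compute the likelihood of the observed sequence for each case: P(data | bag A) = (1/4)(2/4) = 1/8; P(data | bag B) = (1/4)(1/4) = 1/16.
Weighting by the prior gives 4/7 · 1/8 = 1/14, 3/7 · 1/16 = 3/112; with total 11/112.
Therefore the posterior P(bag A | data) = (1/14) / (11/112) = 8/11.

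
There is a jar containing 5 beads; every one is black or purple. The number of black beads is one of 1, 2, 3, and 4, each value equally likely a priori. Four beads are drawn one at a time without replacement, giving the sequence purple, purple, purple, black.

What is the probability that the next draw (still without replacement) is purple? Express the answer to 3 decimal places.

0.667

Compute the likelihood of the observed sequence for each case: P(data | r = 1) = (4/5)(3/4)(2/3)(1/2) = 1/5; P(data | r = 2) = (3/5)(2/4)(1/3)(2/2) = 1/10; P(data | r = 3) = (2/5)(1/4)(0/3) = 0; P(data | r = 4) = (1/5)(0/4) = 0.
Multiplying each by its prior: 1/4 · 1/5 = 1/20, 1/4 · 1/10 = 1/40, 1/4 · 0 = 0, 1/4 · 0 = 0; these sum to 3/40.
Dividing through by the total gives posterior P(r = 1 | data) = 2/3, P(r = 2 | data) = 1/3, P(r = 3 | data) = 0, P(r = 4 | data) = 0.
The predictive probability is P(purple next | data) = (1)(2/3) + (0)(1/3) = 2/3.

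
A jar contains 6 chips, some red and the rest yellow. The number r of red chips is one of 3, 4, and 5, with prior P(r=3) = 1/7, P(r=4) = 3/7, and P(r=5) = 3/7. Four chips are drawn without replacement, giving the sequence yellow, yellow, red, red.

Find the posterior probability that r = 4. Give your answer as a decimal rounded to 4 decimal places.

For each hypothesis, P(data | H) works out to: P(data | r = 3) = (3/6)(2/5)(3/4)(2/3) = 1/10; P(data | r = 4) = (2/6)(1/5)(4/4)(3/3) = 1/15; P(data | r = 5) = (1/6)(0/5) = 0.
Weighting by the prior gives 1/7 · 1/10 = 1/70, 3/7 · 1/15 = 1/35, 3/7 · 0 = 0; with total 3/70.
Therefore the posterior P(r = 4 | data) = (1/35) / (3/70) = 2/3.

0.6667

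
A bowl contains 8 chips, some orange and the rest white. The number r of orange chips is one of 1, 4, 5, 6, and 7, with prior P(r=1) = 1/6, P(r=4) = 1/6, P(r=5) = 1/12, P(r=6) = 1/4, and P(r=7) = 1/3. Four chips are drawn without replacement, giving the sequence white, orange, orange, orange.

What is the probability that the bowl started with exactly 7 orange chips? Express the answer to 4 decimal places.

0.4348

The likelihood of the observed sequence under each hypothesis: P(data | r = 1) = (7/8)(1/7)(0/6) = 0; P(data | r = 4) = (4/8)(4/7)(3/6)(2/5) = 2/35; P(data | r = 5) = (3/8)(5/7)(4/6)(3/5) = 3/28; P(data | r = 6) = (2/8)(6/7)(5/6)(4/5) = 1/7; P(data | r = 7) = (1/8)(7/7)(6/6)(5/5) = 1/8.
The prior-weighted likelihoods are 1/6 · 0 = 0, 1/6 · 2/35 = 1/105, 1/12 · 3/28 = 1/112, 1/4 · 1/7 = 1/28, 1/3 · 1/8 = 1/24; with total 23/240.
So P(r = 7 | data) = (1/24) / (23/240) = 10/23.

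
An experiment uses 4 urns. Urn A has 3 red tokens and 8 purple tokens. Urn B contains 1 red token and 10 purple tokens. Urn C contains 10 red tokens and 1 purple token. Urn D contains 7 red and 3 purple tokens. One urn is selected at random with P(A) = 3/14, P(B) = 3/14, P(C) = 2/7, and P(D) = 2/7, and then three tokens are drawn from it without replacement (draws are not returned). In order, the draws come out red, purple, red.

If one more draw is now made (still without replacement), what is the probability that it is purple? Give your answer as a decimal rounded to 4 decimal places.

0.2707

Compute the likelihood of the observed sequence for each case: P(data | urn A) = (3/11)(8/10)(2/9) = 8/165; P(data | urn B) = (1/11)(10/10)(0/9) = 0; P(data | urn C) = (10/11)(1/10)(9/9) = 1/11; P(data | urn D) = (7/10)(3/9)(6/8) = 7/40.
Multiplying each by its prior: 3/14 · 8/165 = 4/385, 3/14 · 0 = 0, 2/7 · 1/11 = 2/77, 2/7 · 7/40 = 1/20; with total 19/220.
Dividing through by the total gives posterior P(urn A | data) = 16/133, P(urn B | data) = 0, P(urn C | data) = 40/133, P(urn D | data) = 11/19.
Averaging over the posterior, P(purple next | data) = (7/8)(16/133) + (0)(40/133) + (2/7)(11/19) = 36/133.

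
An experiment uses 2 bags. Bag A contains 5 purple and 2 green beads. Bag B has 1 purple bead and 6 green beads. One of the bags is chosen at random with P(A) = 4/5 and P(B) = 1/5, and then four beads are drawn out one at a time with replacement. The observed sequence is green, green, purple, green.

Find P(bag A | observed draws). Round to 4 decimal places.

The likelihood of the observed sequence under each hypothesis: P(data | bag A) = (2/7)(2/7)(5/7)(2/7) = 0.01666; P(data | bag B) = (6/7)(6/7)(1/7)(6/7) = 0.089963.
Multiplying each by its prior: 4/5 · 0.01666 = 0.013328, 1/5 · 0.089963 = 0.017993; these sum to 0.03132.
Hence P(bag A | data) = (0.013328) / (0.03132) = 0.42553.

0.4255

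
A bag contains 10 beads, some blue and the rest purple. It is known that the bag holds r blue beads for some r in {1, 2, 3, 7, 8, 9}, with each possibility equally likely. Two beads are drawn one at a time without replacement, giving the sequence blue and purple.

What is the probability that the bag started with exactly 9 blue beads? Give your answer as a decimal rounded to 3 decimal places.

0.098

Compute the likelihood of the observed sequence for each case: P(data | r = 1) = (1/10)(9/9) = 1/10; P(data | r = 2) = (2/10)(8/9) = 8/45; P(data | r = 3) = (3/10)(7/9) = 7/30; P(data | r = 7) = (7/10)(3/9) = 7/30; P(data | r = 8) = (8/10)(2/9) = 8/45; P(data | r = 9) = (9/10)(1/9) = 1/10.
Weighting by the prior gives 1/6 · 1/10 = 1/60, 1/6 · 8/45 = 4/135, 1/6 · 7/30 = 7/180, 1/6 · 7/30 = 7/180, 1/6 · 8/45 = 4/135, 1/6 · 1/10 = 1/60; with total 23/135.
Therefore the posterior P(r = 9 | data) = (1/60) / (23/135) = 9/92.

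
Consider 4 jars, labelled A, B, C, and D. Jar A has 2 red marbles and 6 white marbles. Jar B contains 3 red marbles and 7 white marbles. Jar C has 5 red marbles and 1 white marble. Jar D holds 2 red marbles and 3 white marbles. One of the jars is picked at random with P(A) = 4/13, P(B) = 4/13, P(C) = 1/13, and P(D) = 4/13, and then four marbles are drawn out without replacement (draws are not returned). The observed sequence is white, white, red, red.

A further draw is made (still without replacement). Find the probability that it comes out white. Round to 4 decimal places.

0.9551

Compute the likelihood of the observed sequence for each case: P(data | jar A) = (6/8)(5/7)(2/6)(1/5) = 1/28; P(data | jar B) = (7/10)(6/9)(3/8)(2/7) = 1/20; P(data | jar C) = (1/6)(0/5) = 0; P(data | jar D) = (3/5)(2/4)(2/3)(1/2) = 1/10.
Weighting by the prior gives 4/13 · 1/28 = 1/91, 4/13 · 1/20 = 1/65, 1/13 · 0 = 0, 4/13 · 1/10 = 2/65; summing to 2/35.
Dividing through by the total gives posterior P(jar A | data) = 5/26, P(jar B | data) = 7/26, P(jar C | data) = 0, P(jar D | data) = 7/13.
The predictive probability is P(white next | data) = (1)(5/26) + (5/6)(7/26) + (1)(7/13) = 149/156.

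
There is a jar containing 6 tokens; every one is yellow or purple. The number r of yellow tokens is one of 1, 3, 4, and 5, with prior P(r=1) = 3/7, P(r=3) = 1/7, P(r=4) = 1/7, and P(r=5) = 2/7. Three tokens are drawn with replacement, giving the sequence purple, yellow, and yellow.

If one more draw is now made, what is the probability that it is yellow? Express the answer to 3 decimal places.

0.637

Compute the likelihood of the observed sequence for each case: P(data | r = 1) = (5/6)(1/6)(1/6) = 5/216; P(data | r = 3) = (3/6)(3/6)(3/6) = 1/8; P(data | r = 4) = (2/6)(4/6)(4/6) = 4/27; P(data | r = 5) = (1/6)(5/6)(5/6) = 25/216.
Weighting by the prior gives 3/7 · 5/216 = 5/504, 1/7 · 1/8 = 1/56, 1/7 · 4/27 = 4/189, 2/7 · 25/216 = 25/756; these sum to 31/378.
The posterior is then P(r = 1 | data) = 15/124, P(r = 3 | data) = 27/124, P(r = 4 | data) = 8/31, P(r = 5 | data) = 25/62.
So P(yellow next | data) = Σ P(yellow next | H) P(H | data) = (1/6)(15/124) + (1/2)(27/124) + (2/3)(8/31) + (5/6)(25/62) = 79/124.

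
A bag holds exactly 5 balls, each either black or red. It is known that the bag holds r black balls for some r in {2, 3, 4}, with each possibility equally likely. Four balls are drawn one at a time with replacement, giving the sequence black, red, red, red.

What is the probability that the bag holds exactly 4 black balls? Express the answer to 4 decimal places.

0.0488

Compute the likelihood of the observed sequence for each case: P(data | r = 2) = (2/5)(3/5)(3/5)(3/5) = 0.0864; P(data | r = 3) = (3/5)(2/5)(2/5)(2/5) = 0.0384; P(data | r = 4) = (4/5)(1/5)(1/5)(1/5) = 0.0064.
Weighting by the prior gives 1/3 · 0.0864 = 0.0288, 1/3 · 0.0384 = 0.0128, 1/3 · 0.0064 = 0.0021333; with total 0.043733.
By Bayes' rule, P(r = 4 | data) = (0.0021333) / (0.043733) = 0.04878.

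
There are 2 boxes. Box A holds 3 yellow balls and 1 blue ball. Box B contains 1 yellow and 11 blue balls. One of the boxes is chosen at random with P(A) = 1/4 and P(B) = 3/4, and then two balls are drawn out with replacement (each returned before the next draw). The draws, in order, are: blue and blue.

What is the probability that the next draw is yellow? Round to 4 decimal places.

Compute the likelihood of the observed sequence for each case: P(data | box A) = (1/4)(1/4) = 1/16; P(data | box B) = (11/12)(11/12) = 121/144.
Multiplying each by its prior: 1/4 · 1/16 = 1/64, 3/4 · 121/144 = 121/192; these sum to 31/48.
Dividing through by the total gives posterior P(box A | data) = 3/124, P(box B | data) = 121/124.
Averaging over the posterior, P(yellow next | data) = (3/4)(3/124) + (1/12)(121/124) = 37/372.

0.0995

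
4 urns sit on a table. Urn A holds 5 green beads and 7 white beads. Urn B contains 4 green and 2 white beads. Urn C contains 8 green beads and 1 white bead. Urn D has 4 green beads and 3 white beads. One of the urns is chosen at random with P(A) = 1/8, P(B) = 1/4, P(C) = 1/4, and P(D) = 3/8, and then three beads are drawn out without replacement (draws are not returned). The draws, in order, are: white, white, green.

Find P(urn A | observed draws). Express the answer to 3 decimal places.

0.250

Compute the likelihood of the observed sequence for each case: P(data | urn A) = (7/12)(6/11)(5/10) = 0.15909; P(data | urn B) = (2/6)(1/5)(4/4) = 0.066667; P(data | urn C) = (1/9)(0/8) = 0; P(data | urn D) = (3/7)(2/6)(4/5) = 0.11429.
Multiplying each by its prior: 1/8 · 0.15909 = 0.019886, 1/4 · 0.066667 = 0.016667, 1/4 · 0 = 0, 3/8 · 0.11429 = 0.042857; these sum to 0.07941.
By Bayes' rule, P(urn A | data) = (0.019886) / (0.07941) = 0.25043.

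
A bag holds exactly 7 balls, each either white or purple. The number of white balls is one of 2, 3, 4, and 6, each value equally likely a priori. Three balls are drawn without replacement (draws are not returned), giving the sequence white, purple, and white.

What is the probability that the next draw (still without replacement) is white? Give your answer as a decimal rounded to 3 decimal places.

0.540

Under each hypothesis, the probability of the observed sequence is: P(data | r = 2) = (2/7)(5/6)(1/5) = 1/21; P(data | r = 3) = (3/7)(4/6)(2/5) = 4/35; P(data | r = 4) = (4/7)(3/6)(3/5) = 6/35; P(data | r = 6) = (6/7)(1/6)(5/5) = 1/7.
Weighting by the prior gives 1/4 · 1/21 = 1/84, 1/4 · 4/35 = 1/35, 1/4 · 6/35 = 3/70, 1/4 · 1/7 = 1/28; these sum to 5/42.
Normalising, the posterior is P(r = 2 | data) = 1/10, P(r = 3 | data) = 6/25, P(r = 4 | data) = 9/25, P(r = 6 | data) = 3/10.
So P(white next | data) = Σ P(white next | H) P(H | data) = (0)(1/10) + (1/4)(6/25) + (1/2)(9/25) + (1)(3/10) = 27/50.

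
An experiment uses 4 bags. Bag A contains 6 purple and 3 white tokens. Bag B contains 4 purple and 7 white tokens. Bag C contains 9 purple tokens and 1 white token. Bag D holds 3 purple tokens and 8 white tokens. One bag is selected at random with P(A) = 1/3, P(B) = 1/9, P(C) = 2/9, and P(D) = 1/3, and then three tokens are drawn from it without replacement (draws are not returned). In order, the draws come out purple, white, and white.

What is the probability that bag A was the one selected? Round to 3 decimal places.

The likelihood of the observed sequence under each hypothesis: P(data | bag A) = (6/9)(3/8)(2/7) = 0.071429; P(data | bag B) = (4/11)(7/10)(6/9) = 0.1697; P(data | bag C) = (9/10)(1/9)(0/8) = 0; P(data | bag D) = (3/11)(8/10)(7/9) = 0.1697.
The prior-weighted likelihoods are 1/3 · 0.071429 = 0.02381, 1/9 · 0.1697 = 0.018855, 2/9 · 0 = 0, 1/3 · 0.1697 = 0.056566; with total 0.09923.
Therefore the posterior P(bag A | data) = (0.02381) / (0.09923) = 0.23994.

0.240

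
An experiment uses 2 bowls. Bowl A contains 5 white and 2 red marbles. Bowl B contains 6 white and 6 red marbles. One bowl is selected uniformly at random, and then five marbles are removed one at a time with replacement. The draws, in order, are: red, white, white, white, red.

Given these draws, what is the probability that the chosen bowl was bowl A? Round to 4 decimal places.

0.4877

For each hypothesis, P(data | H) works out to: P(data | bowl A) = (2/7)(5/7)(5/7)(5/7)(2/7) = 0.02975; P(data | bowl B) = (6/12)(6/12)(6/12)(6/12)(6/12) = 0.03125.
Multiplying each by its prior: 1/2 · 0.02975 = 0.014875, 1/2 · 0.03125 = 0.015625; with total 0.0305.
Therefore the posterior P(bowl A | data) = (0.014875) / (0.0305) = 0.4877.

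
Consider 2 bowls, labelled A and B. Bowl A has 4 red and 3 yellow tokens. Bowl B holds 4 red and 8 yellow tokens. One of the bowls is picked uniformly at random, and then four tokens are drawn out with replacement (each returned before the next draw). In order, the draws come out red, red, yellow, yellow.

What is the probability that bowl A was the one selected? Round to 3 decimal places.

0.548

Under each hypothesis, the probability of the observed sequence is: P(data | bowl A) = (4/7)(4/7)(3/7)(3/7) = 0.059975; P(data | bowl B) = (4/12)(4/12)(8/12)(8/12) = 0.049383.
The prior-weighted likelihoods are 1/2 · 0.059975 = 0.029988, 1/2 · 0.049383 = 0.024691; summing to 0.054679.
So P(bowl A | data) = (0.029988) / (0.054679) = 0.54843.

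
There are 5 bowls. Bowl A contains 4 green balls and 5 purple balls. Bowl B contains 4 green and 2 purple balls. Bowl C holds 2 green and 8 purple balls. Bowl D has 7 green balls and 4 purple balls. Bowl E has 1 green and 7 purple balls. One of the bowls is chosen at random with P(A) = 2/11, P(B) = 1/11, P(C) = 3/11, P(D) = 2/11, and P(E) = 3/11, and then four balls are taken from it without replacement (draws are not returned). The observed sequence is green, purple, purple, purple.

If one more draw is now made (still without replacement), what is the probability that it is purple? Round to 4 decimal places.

Under each hypothesis, the probability of the observed sequence is: P(data | bowl A) = (4/9)(5/8)(4/7)(3/6) = 0.079365; P(data | bowl B) = (4/6)(2/5)(1/4)(0/3) = 0; P(data | bowl C) = (2/10)(8/9)(7/8)(6/7) = 0.13333; P(data | bowl D) = (7/11)(4/10)(3/9)(2/8) = 0.021212; P(data | bowl E) = (1/8)(7/7)(6/6)(5/5) = 0.125.
The prior-weighted likelihoods are 2/11 · 0.079365 = 0.01443, 1/11 · 0 = 0, 3/11 · 0.13333 = 0.036364, 2/11 · 0.021212 = 0.0038567, 3/11 · 0.125 = 0.034091; summing to 0.088741.
The posterior is then P(bowl A | data) = 0.16261, P(bowl B | data) = 0, P(bowl C | data) = 0.40977, P(bowl D | data) = 0.043461, P(bowl E | data) = 0.38416.
So P(purple next | data) = Σ P(purple next | H) P(H | data) = (2/5)(0.16261) + (5/6)(0.40977) + (1/7)(0.043461) + (1)(0.38416) = 0.79689.

0.7969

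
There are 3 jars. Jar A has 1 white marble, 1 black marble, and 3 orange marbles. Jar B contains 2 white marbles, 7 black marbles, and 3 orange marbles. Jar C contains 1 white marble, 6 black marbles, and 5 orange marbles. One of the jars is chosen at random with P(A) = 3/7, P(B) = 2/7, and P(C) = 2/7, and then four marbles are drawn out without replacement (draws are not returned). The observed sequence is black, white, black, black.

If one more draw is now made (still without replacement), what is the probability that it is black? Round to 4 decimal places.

0.4722

For each hypothesis, P(data | H) works out to: P(data | jar A) = (1/5)(1/4)(0/3) = 0; P(data | jar B) = (7/12)(2/11)(6/10)(5/9) = 7/198; P(data | jar C) = (6/12)(1/11)(5/10)(4/9) = 1/99.
Multiplying each by its prior: 3/7 · 0 = 0, 2/7 · 7/198 = 1/99, 2/7 · 1/99 = 2/693; with total 1/77.
Normalising, the posterior is P(jar A | data) = 0, P(jar B | data) = 7/9, P(jar C | data) = 2/9.
The predictive probability is P(black next | data) = (1/2)(7/9) + (3/8)(2/9) = 17/36.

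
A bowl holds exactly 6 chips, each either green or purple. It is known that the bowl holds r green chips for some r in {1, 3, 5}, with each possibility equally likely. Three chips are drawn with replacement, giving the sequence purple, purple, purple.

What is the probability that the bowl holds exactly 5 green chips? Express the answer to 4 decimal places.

0.0065

The likelihood of the observed sequence under each hypothesis: P(data | r = 1) = (5/6)(5/6)(5/6) = 125/216; P(data | r = 3) = (3/6)(3/6)(3/6) = 1/8; P(data | r = 5) = (1/6)(1/6)(1/6) = 1/216.
Multiplying each by its prior: 1/3 · 125/216 = 125/648, 1/3 · 1/8 = 1/24, 1/3 · 1/216 = 1/648; summing to 17/72.
So P(r = 5 | data) = (1/648) / (17/72) = 1/153.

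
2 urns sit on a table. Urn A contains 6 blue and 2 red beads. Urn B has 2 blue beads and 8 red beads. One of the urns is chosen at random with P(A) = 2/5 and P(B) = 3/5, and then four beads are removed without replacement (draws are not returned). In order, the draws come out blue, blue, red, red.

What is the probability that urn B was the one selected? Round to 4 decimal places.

Compute the likelihood of the observed sequence for each case: P(data | urn A) = (6/8)(5/7)(2/6)(1/5) = 0.035714; P(data | urn B) = (2/10)(1/9)(8/8)(7/7) = 0.022222.
Weighting by the prior gives 2/5 · 0.035714 = 0.014286, 3/5 · 0.022222 = 0.013333; summing to 0.027619.
By Bayes' rule, P(urn B | data) = (0.013333) / (0.027619) = 0.48276.

0.4828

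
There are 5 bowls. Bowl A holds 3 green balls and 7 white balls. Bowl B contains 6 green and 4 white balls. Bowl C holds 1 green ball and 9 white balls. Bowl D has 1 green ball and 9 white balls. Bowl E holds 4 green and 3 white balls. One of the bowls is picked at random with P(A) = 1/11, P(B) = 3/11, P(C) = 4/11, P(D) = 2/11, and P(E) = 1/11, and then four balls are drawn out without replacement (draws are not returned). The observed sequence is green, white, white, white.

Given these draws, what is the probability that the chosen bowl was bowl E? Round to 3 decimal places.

The likelihood of the observed sequence under each hypothesis: P(data | bowl A) = (3/10)(7/9)(6/8)(5/7) = 1/8; P(data | bowl B) = (6/10)(4/9)(3/8)(2/7) = 1/35; P(data | bowl C) = (1/10)(9/9)(8/8)(7/7) = 1/10; P(data | bowl D) = (1/10)(9/9)(8/8)(7/7) = 1/10; P(data | bowl E) = (4/7)(3/6)(2/5)(1/4) = 1/35.
Multiplying each by its prior: 1/11 · 1/8 = 1/88, 3/11 · 1/35 = 3/385, 4/11 · 1/10 = 2/55, 2/11 · 1/10 = 1/55, 1/11 · 1/35 = 1/385; summing to 47/616.
Hence P(bowl E | data) = (1/385) / (47/616) = 8/235.

0.034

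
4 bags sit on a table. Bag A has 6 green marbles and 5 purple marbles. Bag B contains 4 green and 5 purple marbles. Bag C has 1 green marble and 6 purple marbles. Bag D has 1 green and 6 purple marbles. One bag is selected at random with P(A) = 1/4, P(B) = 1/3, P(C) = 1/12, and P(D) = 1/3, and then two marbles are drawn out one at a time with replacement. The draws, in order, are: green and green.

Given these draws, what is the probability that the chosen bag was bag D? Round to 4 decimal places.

For each hypothesis, P(data | H) works out to: P(data | bag A) = (6/11)(6/11) = 0.29752; P(data | bag B) = (4/9)(4/9) = 0.19753; P(data | bag C) = (1/7)(1/7) = 0.020408; P(data | bag D) = (1/7)(1/7) = 0.020408.
Weighting by the prior gives 1/4 · 0.29752 = 0.07438, 1/3 · 0.19753 = 0.065844, 1/12 · 0.020408 = 0.0017007, 1/3 · 0.020408 = 0.0068027; with total 0.14873.
By Bayes' rule, P(bag D | data) = (0.0068027) / (0.14873) = 0.04574.

0.0457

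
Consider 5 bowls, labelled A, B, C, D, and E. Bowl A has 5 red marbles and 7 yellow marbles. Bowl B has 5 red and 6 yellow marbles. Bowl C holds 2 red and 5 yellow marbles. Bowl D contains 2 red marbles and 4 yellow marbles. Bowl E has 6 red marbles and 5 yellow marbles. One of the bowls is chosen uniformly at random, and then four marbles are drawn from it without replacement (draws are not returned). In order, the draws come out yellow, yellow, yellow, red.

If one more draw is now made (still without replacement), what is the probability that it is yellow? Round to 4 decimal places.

Under each hypothesis, the probability of the observed sequence is: P(data | bowl A) = (7/12)(6/11)(5/10)(5/9) = 0.088384; P(data | bowl B) = (6/11)(5/10)(4/9)(5/8) = 0.075758; P(data | bowl C) = (5/7)(4/6)(3/5)(2/4) = 0.14286; P(data | bowl D) = (4/6)(3/5)(2/4)(2/3) = 0.13333; P(data | bowl E) = (5/11)(4/10)(3/9)(6/8) = 0.045455.
Multiplying each by its prior: 1/5 · 0.088384 = 0.017677, 1/5 · 0.075758 = 0.015152, 1/5 · 0.14286 = 0.028571, 1/5 · 0.13333 = 0.026667, 1/5 · 0.045455 = 0.0090909; with total 0.097157.
The posterior is then P(bowl A | data) = 0.18194, P(bowl B | data) = 0.15595, P(bowl C | data) = 0.29407, P(bowl D | data) = 0.27447, P(bowl E | data) = 0.093569.
Averaging over the posterior, P(yellow next | data) = (1/2)(0.18194) + (3/7)(0.15595) + (2/3)(0.29407) + (1/2)(0.27447) + (2/7)(0.093569) = 0.51782.

0.5178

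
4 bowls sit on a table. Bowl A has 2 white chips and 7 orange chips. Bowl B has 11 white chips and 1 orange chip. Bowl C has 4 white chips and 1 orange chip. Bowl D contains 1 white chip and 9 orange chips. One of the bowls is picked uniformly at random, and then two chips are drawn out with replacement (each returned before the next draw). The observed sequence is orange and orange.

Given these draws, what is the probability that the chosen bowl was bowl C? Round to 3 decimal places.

For each hypothesis, P(data | H) works out to: P(data | bowl A) = (7/9)(7/9) = 0.60494; P(data | bowl B) = (1/12)(1/12) = 0.0069444; P(data | bowl C) = (1/5)(1/5) = 0.04; P(data | bowl D) = (9/10)(9/10) = 0.81.
The prior-weighted likelihoods are 1/4 · 0.60494 = 0.15123, 1/4 · 0.0069444 = 0.0017361, 1/4 · 0.04 = 0.01, 1/4 · 0.81 = 0.2025; these sum to 0.36547.
Therefore the posterior P(bowl C | data) = (0.01) / (0.36547) = 0.027362.

0.027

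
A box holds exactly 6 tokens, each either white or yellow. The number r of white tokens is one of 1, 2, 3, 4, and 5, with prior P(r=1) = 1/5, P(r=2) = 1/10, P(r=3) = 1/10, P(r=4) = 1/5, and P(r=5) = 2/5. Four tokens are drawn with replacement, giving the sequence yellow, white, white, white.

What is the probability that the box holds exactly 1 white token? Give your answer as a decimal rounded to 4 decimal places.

The likelihood of the observed sequence under each hypothesis: P(data | r = 1) = (5/6)(1/6)(1/6)(1/6) = 0.003858; P(data | r = 2) = (4/6)(2/6)(2/6)(2/6) = 0.024691; P(data | r = 3) = (3/6)(3/6)(3/6)(3/6) = 0.0625; P(data | r = 4) = (2/6)(4/6)(4/6)(4/6) = 0.098765; P(data | r = 5) = (1/6)(5/6)(5/6)(5/6) = 0.096451.
Multiplying each by its prior: 1/5 · 0.003858 = 0.0007716, 1/10 · 0.024691 = 0.0024691, 1/10 · 0.0625 = 0.00625, 1/5 · 0.098765 = 0.019753, 2/5 · 0.096451 = 0.03858; summing to 0.067824.
So P(r = 1 | data) = (0.0007716) / (0.067824) = 0.011377.

0.0114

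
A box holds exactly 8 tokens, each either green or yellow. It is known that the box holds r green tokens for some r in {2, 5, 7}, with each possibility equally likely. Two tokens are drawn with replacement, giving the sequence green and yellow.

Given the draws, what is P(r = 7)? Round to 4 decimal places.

0.2059

Compute the likelihood of the observed sequence for each case: P(data | r = 2) = (2/8)(6/8) = 3/16; P(data | r = 5) = (5/8)(3/8) = 15/64; P(data | r = 7) = (7/8)(1/8) = 7/64.
Weighting by the prior gives 1/3 · 3/16 = 1/16, 1/3 · 15/64 = 5/64, 1/3 · 7/64 = 7/192; summing to 17/96.
By Bayes' rule, P(r = 7 | data) = (7/192) / (17/96) = 7/34.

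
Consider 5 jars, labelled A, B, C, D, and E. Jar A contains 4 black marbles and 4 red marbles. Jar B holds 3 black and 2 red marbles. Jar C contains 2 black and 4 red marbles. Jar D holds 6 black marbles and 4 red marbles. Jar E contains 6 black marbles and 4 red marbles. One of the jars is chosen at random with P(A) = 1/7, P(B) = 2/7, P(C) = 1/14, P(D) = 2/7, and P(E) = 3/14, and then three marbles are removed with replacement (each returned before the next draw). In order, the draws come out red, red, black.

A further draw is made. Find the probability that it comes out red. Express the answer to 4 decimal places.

0.4444

For each hypothesis, P(data | H) works out to: P(data | jar A) = (4/8)(4/8)(4/8) = 0.125; P(data | jar B) = (2/5)(2/5)(3/5) = 0.096; P(data | jar C) = (4/6)(4/6)(2/6) = 0.14815; P(data | jar D) = (4/10)(4/10)(6/10) = 0.096; P(data | jar E) = (4/10)(4/10)(6/10) = 0.096.
Weighting by the prior gives 1/7 · 0.125 = 0.017857, 2/7 · 0.096 = 0.027429, 1/14 · 0.14815 = 0.010582, 2/7 · 0.096 = 0.027429, 3/14 · 0.096 = 0.020571; summing to 0.10387.
Dividing through by the total gives posterior P(jar A | data) = 0.17192, P(jar B | data) = 0.26407, P(jar C | data) = 0.10188, P(jar D | data) = 0.26407, P(jar E | data) = 0.19805.
So P(red next | data) = Σ P(red next | H) P(H | data) = (1/2)(0.17192) + (2/5)(0.26407) + (2/3)(0.10188) + (2/5)(0.26407) + (2/5)(0.19805) = 0.44436.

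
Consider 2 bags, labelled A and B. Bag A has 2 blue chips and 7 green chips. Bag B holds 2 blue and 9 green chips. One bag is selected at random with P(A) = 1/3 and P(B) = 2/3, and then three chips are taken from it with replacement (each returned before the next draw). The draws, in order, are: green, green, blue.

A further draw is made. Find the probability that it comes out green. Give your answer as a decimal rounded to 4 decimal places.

The likelihood of the observed sequence under each hypothesis: P(data | bag A) = (7/9)(7/9)(2/9) = 0.13443; P(data | bag B) = (9/11)(9/11)(2/11) = 0.12171.
Multiplying each by its prior: 1/3 · 0.13443 = 0.04481, 2/3 · 0.12171 = 0.081142; with total 0.12595.
Normalising, the posterior is P(bag A | data) = 0.35577, P(bag B | data) = 0.64423.
Averaging over the posterior, P(green next | data) = (7/9)(0.35577) + (9/11)(0.64423) = 0.80381.

0.8038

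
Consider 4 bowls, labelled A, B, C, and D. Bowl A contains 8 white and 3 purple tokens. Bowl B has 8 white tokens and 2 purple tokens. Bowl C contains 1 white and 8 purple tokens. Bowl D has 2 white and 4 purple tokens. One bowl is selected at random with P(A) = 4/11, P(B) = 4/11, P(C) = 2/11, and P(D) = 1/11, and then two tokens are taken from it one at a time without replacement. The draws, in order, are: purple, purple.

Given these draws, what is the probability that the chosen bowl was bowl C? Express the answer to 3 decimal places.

Compute the likelihood of the observed sequence for each case: P(data | bowl A) = (3/11)(2/10) = 0.054545; P(data | bowl B) = (2/10)(1/9) = 0.022222; P(data | bowl C) = (8/9)(7/8) = 0.77778; P(data | bowl D) = (4/6)(3/5) = 0.4.
The prior-weighted likelihoods are 4/11 · 0.054545 = 0.019835, 4/11 · 0.022222 = 0.0080808, 2/11 · 0.77778 = 0.14141, 1/11 · 0.4 = 0.036364; summing to 0.20569.
Therefore the posterior P(bowl C | data) = (0.14141) / (0.20569) = 0.6875.

0.688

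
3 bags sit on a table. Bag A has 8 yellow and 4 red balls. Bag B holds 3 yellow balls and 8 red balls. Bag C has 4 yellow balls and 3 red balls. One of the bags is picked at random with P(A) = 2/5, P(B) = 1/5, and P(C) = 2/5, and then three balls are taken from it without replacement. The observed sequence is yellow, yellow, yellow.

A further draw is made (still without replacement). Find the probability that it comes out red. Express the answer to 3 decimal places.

For each hypothesis, P(data | H) works out to: P(data | bag A) = (8/12)(7/11)(6/10) = 0.25455; P(data | bag B) = (3/11)(2/10)(1/9) = 0.0060606; P(data | bag C) = (4/7)(3/6)(2/5) = 0.11429.
Weighting by the prior gives 2/5 · 0.25455 = 0.10182, 1/5 · 0.0060606 = 0.0012121, 2/5 · 0.11429 = 0.045714; with total 0.14874.
Dividing through by the total gives posterior P(bag A | data) = 0.68452, P(bag B | data) = 0.008149, P(bag C | data) = 0.30733.
Averaging over the posterior, P(red next | data) = (4/9)(0.68452) + (1)(0.008149) + (3/4)(0.30733) = 0.54288.

0.543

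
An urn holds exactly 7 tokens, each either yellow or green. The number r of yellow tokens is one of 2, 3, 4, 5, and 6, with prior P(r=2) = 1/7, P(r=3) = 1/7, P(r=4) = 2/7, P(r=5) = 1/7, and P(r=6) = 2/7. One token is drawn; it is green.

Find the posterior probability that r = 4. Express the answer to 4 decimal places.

0.3158

For each hypothesis, P(data | H) works out to: P(data | r = 2) = (5/7) = 5/7; P(data | r = 3) = (4/7) = 4/7; P(data | r = 4) = (3/7) = 3/7; P(data | r = 5) = (2/7) = 2/7; P(data | r = 6) = (1/7) = 1/7.
Weighting by the prior gives 1/7 · 5/7 = 5/49, 1/7 · 4/7 = 4/49, 2/7 · 3/7 = 6/49, 1/7 · 2/7 = 2/49, 2/7 · 1/7 = 2/49; summing to 19/49.
So P(r = 4 | data) = (6/49) / (19/49) = 6/19.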